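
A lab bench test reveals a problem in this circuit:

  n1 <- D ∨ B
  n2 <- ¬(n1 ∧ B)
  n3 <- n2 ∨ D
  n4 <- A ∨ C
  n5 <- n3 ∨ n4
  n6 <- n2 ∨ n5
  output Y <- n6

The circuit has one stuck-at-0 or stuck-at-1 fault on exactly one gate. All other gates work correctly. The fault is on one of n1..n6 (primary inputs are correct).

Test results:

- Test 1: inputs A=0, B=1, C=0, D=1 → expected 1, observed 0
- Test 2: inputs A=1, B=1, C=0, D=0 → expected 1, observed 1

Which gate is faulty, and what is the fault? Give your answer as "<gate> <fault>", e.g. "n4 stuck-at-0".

n3 stuck-at-0

Fault-free values for test 1 (A=0, B=1, C=0, D=1): n1=1, n2=0, n3=1, n4=0, n5=1, n6=1, giving Y=1. Observed 0.
Test 1: faults giving observed 0 are {n3 stuck-at-0, n5 stuck-at-0, n6 stuck-at-0}.
Test 2 (A=1, B=1, C=0, D=0): fault-free n1=1, n2=0, n3=0, n4=1, n5=1, n6=1 → 1; observed 1. Eliminates n5 stuck-at-0, n6 stuck-at-0.
Only n3 stuck-at-0 is consistent with every test.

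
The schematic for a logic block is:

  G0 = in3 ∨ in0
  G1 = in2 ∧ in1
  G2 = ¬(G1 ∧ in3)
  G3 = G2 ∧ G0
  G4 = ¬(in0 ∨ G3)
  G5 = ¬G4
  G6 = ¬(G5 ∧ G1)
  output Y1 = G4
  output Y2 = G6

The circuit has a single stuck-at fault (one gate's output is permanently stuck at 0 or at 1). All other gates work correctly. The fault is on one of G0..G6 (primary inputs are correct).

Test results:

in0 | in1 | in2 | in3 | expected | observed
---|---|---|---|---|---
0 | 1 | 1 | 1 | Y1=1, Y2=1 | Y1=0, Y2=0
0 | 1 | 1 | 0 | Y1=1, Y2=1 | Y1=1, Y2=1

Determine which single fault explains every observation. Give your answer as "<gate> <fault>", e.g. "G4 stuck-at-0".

Fault-free values for test 1 (in0=0, in1=1, in2=1, in3=1): G0=1, G1=1, G2=0, G3=0, G4=1, G5=0, G6=1, giving Y1=1, Y2=1. Observed Y1=0, Y2=0.
Test 1: faults giving observed Y1=0, Y2=0 are {G2 stuck-at-1, G3 stuck-at-1, G4 stuck-at-0}.
Test 2 (in0=0, in1=1, in2=1, in3=0): fault-free G0=0, G1=1, G2=1, G3=0, G4=1, G5=0, G6=1 → Y1=1, Y2=1; observed Y1=1, Y2=1. Eliminates G3 stuck-at-1, G4 stuck-at-0.
Only G2 stuck-at-1 is consistent with every test.

G2 stuck-at-1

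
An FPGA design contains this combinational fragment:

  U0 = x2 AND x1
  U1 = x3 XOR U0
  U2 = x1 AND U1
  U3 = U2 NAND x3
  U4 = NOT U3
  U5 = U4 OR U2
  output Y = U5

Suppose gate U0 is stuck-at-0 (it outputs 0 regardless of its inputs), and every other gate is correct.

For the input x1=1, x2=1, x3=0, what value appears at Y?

0

Propagate with U0 forced: U0=0 [stuck-at-0], U1=0, U2=0, U3=1, U4=0, U5=0.
So Y = 0. (Without the fault it would be 1.)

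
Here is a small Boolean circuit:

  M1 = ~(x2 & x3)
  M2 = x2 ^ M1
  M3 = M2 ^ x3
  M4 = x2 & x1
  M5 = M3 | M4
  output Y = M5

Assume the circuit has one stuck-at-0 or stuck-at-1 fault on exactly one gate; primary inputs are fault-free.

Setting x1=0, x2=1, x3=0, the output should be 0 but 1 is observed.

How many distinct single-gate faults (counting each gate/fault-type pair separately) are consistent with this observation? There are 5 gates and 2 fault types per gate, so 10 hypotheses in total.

5

Fault-free: M1=1, M2=0, M3=0, M4=0, M5=0 → 0. Observed 1.
  M1 stuck-at-0: output 1 ✓
  M1 stuck-at-1: output 0 ✗
  M2 stuck-at-0: output 0 ✗
  M2 stuck-at-1: output 1 ✓
  M3 stuck-at-0: output 0 ✗
  M3 stuck-at-1: output 1 ✓
  M4 stuck-at-0: output 0 ✗
  M4 stuck-at-1: output 1 ✓
  M5 stuck-at-0: output 0 ✗
  M5 stuck-at-1: output 1 ✓
Consistent faults: {M1 stuck-at-0, M2 stuck-at-1, M3 stuck-at-1, M4 stuck-at-1, M5 stuck-at-1} — 5 in all.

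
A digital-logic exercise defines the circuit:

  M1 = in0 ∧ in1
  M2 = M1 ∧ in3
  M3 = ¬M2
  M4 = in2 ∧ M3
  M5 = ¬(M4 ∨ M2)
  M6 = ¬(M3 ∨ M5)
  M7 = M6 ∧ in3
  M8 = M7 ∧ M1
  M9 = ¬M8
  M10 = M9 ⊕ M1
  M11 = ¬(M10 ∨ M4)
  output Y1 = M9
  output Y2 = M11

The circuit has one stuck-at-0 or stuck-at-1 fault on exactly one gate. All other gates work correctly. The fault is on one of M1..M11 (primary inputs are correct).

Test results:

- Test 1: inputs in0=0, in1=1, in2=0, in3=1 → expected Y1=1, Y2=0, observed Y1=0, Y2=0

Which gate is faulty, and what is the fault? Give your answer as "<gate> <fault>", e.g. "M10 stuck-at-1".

M1 stuck-at-1

Fault-free values for test 1 (in0=0, in1=1, in2=0, in3=1): M1=0, M2=0, M3=1, M4=0, M5=1, M6=0, M7=0, M8=0, M9=1, M10=1, M11=0, giving Y1=1, Y2=0. Observed Y1=0, Y2=0.
Test 1: faults giving observed Y1=0, Y2=0 are {M1 stuck-at-1}.
Only M1 stuck-at-1 is consistent with every test.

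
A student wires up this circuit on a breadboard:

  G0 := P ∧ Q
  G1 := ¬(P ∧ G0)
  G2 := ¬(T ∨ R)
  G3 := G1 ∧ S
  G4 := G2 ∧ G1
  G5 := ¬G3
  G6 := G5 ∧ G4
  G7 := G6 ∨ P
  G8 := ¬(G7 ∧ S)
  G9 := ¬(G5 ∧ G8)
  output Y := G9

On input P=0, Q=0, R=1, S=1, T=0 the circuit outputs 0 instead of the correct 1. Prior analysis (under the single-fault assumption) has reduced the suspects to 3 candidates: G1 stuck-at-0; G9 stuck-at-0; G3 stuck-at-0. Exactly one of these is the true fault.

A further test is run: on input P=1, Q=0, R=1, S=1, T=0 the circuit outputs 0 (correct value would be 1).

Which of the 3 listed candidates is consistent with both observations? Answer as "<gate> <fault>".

Evaluate each candidate on input P=1, Q=0, R=1, S=1, T=0:
  G1 stuck-at-0: G0=0, G1=0 [stuck-at-0], G2=0, G3=0, G4=0, G5=1, G6=0, G7=1, G8=0, G9=1 → 1 — eliminated
  G9 stuck-at-0: G0=0, G1=1, G2=0, G3=1, G4=0, G5=0, G6=0, G7=1, G8=0, G9=0 [stuck-at-0] → 0 — matches
  G3 stuck-at-0: G0=0, G1=1, G2=0, G3=0 [stuck-at-0], G4=0, G5=1, G6=0, G7=1, G8=0, G9=1 → 1 — eliminated
Only G9 stuck-at-0 reproduces the observed 0.

G9 stuck-at-0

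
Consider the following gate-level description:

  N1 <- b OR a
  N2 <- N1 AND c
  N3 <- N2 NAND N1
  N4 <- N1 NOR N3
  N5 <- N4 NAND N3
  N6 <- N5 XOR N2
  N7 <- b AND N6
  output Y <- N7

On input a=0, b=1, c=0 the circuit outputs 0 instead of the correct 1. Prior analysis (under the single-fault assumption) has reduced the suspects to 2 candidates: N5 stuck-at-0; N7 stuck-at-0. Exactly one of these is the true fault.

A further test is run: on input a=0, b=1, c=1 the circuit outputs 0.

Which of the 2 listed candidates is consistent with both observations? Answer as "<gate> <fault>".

N7 stuck-at-0

Evaluate each candidate on input a=0, b=1, c=1:
  N5 stuck-at-0: N1=1, N2=1, N3=0, N4=0, N5=0 [stuck-at-0], N6=1, N7=1 → 1 — eliminated
  N7 stuck-at-0: N1=1, N2=1, N3=0, N4=0, N5=1, N6=0, N7=0 [stuck-at-0] → 0 — matches
Only N7 stuck-at-0 reproduces the observed 0.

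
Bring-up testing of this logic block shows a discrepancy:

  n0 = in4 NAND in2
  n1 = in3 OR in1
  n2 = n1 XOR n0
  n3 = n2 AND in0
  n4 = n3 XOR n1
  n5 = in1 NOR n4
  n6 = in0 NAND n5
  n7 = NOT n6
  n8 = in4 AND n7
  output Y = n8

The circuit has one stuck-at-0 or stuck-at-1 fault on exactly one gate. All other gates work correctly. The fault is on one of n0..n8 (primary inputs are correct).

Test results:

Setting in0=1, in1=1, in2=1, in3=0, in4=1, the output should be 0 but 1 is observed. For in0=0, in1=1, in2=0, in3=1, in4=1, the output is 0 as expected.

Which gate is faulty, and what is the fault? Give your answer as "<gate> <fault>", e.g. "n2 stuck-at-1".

n5 stuck-at-1

Fault-free values for test 1 (in0=1, in1=1, in2=1, in3=0, in4=1): n0=0, n1=1, n2=1, n3=1, n4=0, n5=0, n6=1, n7=0, n8=0, giving Y=0. Observed 1.
Test 1: faults giving observed 1 are {n5 stuck-at-1, n6 stuck-at-0, n7 stuck-at-1, n8 stuck-at-1}.
Test 2 (in0=0, in1=1, in2=0, in3=1, in4=1): fault-free n0=1, n1=1, n2=0, n3=0, n4=1, n5=0, n6=1, n7=0, n8=0 → 0; observed 0. Eliminates n6 stuck-at-0, n7 stuck-at-1, n8 stuck-at-1.
Only n5 stuck-at-1 is consistent with every test.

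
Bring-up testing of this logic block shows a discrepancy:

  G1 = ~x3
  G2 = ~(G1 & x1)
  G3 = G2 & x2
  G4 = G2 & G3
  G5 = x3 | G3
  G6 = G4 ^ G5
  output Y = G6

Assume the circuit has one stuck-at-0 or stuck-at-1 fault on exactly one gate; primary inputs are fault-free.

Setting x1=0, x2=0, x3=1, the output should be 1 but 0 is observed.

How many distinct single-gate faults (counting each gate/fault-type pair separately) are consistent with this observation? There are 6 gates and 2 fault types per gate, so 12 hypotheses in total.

Fault-free: G1=0, G2=1, G3=0, G4=0, G5=1, G6=1 → 1. Observed 0.
  G1 stuck-at-0: output 1 ✗
  G1 stuck-at-1: output 1 ✗
  G2 stuck-at-0: output 1 ✗
  G2 stuck-at-1: output 1 ✗
  G3 stuck-at-0: output 1 ✗
  G3 stuck-at-1: output 0 ✓
  G4 stuck-at-0: output 1 ✗
  G4 stuck-at-1: output 0 ✓
  G5 stuck-at-0: output 0 ✓
  G5 stuck-at-1: output 1 ✗
  G6 stuck-at-0: output 0 ✓
  G6 stuck-at-1: output 1 ✗
Consistent faults: {G3 stuck-at-1, G4 stuck-at-1, G5 stuck-at-0, G6 stuck-at-0} — 4 in all.

4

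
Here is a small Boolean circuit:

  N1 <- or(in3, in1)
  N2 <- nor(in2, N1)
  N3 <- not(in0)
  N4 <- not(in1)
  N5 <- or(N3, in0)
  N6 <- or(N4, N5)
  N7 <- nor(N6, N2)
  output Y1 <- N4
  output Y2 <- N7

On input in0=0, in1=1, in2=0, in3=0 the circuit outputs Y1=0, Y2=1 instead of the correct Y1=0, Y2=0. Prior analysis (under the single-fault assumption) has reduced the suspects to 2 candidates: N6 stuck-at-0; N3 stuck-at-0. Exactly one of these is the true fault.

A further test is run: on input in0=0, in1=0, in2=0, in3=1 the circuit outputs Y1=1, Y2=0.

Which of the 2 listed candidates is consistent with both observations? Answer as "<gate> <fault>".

Evaluate each candidate on input in0=0, in1=0, in2=0, in3=1:
  N6 stuck-at-0: N1=1, N2=0, N3=1, N4=1, N5=1, N6=0 [stuck-at-0], N7=1 → Y1=1, Y2=1 — eliminated
  N3 stuck-at-0: N1=1, N2=0, N3=0 [stuck-at-0], N4=1, N5=0, N6=1, N7=0 → Y1=1, Y2=0 — matches
Only N3 stuck-at-0 reproduces the observed Y1=1, Y2=0.

N3 stuck-at-0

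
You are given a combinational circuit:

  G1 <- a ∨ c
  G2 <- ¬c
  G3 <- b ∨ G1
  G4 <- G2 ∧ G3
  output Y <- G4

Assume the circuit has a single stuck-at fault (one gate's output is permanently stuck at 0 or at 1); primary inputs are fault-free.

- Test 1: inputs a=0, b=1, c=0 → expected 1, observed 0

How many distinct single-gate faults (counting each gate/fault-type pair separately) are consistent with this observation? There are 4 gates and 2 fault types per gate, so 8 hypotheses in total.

Fault-free: G1=0, G2=1, G3=1, G4=1 → 1. Observed 0.
  G1 stuck-at-0: output 1 ✗
  G1 stuck-at-1: output 1 ✗
  G2 stuck-at-0: output 0 ✓
  G2 stuck-at-1: output 1 ✗
  G3 stuck-at-0: output 0 ✓
  G3 stuck-at-1: output 1 ✗
  G4 stuck-at-0: output 0 ✓
  G4 stuck-at-1: output 1 ✗
Consistent faults: {G2 stuck-at-0, G3 stuck-at-0, G4 stuck-at-0} — 3 in all.

3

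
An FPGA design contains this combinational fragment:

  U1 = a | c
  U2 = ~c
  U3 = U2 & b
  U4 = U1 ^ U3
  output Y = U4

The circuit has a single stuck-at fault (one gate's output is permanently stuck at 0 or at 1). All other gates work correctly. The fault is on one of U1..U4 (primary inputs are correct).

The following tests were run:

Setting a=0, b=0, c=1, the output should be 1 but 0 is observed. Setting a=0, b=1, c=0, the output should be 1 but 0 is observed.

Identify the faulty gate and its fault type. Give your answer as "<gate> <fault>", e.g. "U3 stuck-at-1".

U4 stuck-at-0

Fault-free values for test 1 (a=0, b=0, c=1): U1=1, U2=0, U3=0, U4=1, giving Y=1. Observed 0.
Test 1: faults giving observed 0 are {U1 stuck-at-0, U3 stuck-at-1, U4 stuck-at-0}.
Test 2 (a=0, b=1, c=0): fault-free U1=0, U2=1, U3=1, U4=1 → 1; observed 0. Eliminates U1 stuck-at-0, U3 stuck-at-1.
Only U4 stuck-at-0 is consistent with every test.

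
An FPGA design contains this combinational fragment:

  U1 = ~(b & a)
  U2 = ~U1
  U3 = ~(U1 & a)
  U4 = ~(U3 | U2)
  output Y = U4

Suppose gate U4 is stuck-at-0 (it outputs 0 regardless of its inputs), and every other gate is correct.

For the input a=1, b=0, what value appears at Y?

Propagate with U4 forced: U1=1, U2=0, U3=0, U4=0 [stuck-at-0].
So Y = 0. (Without the fault it would be 1.)

0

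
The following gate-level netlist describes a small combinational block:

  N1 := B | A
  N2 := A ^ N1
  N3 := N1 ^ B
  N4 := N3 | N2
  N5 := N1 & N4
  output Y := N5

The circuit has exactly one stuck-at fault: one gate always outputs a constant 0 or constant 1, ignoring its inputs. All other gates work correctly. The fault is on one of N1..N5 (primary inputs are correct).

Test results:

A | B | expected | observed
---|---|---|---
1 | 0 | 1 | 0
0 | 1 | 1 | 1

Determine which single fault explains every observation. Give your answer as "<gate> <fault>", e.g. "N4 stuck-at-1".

N3 stuck-at-0

Fault-free values for test 1 (A=1, B=0): N1=1, N2=0, N3=1, N4=1, N5=1, giving Y=1. Observed 0.
Test 1: faults giving observed 0 are {N1 stuck-at-0, N3 stuck-at-0, N4 stuck-at-0, N5 stuck-at-0}.
Test 2 (A=0, B=1): fault-free N1=1, N2=1, N3=0, N4=1, N5=1 → 1; observed 1. Eliminates N1 stuck-at-0, N4 stuck-at-0, N5 stuck-at-0.
Only N3 stuck-at-0 is consistent with every test.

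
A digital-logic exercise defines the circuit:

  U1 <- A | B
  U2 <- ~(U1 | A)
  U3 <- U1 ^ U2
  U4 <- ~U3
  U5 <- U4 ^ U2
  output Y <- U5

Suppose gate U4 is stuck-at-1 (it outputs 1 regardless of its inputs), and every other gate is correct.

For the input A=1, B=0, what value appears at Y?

1

Propagate with U4 forced: U1=1, U2=0, U3=1, U4=1 [stuck-at-1], U5=1.
So Y = 1. (Without the fault it would be 0.)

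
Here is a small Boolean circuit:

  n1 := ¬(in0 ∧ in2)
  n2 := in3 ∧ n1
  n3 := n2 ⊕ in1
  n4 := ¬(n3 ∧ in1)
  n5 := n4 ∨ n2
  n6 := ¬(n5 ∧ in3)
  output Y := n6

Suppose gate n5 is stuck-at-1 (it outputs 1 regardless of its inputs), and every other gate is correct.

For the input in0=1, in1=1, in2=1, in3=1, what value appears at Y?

Propagate with n5 forced: n1=0, n2=0, n3=1, n4=0, n5=1 [stuck-at-1], n6=0.
So Y = 0. (Without the fault it would be 1.)

0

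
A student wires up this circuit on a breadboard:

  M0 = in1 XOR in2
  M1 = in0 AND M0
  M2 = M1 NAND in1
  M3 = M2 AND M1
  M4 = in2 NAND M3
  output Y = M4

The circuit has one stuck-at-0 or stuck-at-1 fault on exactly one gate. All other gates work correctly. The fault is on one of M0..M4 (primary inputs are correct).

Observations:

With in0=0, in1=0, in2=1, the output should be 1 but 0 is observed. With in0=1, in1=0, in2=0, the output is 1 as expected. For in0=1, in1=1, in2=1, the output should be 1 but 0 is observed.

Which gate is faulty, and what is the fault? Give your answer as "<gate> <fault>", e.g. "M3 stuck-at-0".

Fault-free values for test 1 (in0=0, in1=0, in2=1): M0=1, M1=0, M2=1, M3=0, M4=1, giving Y=1. Observed 0.
Test 1: faults giving observed 0 are {M1 stuck-at-1, M3 stuck-at-1, M4 stuck-at-0}.
Test 2 (in0=1, in1=0, in2=0): fault-free M0=0, M1=0, M2=1, M3=0, M4=1 → 1; observed 1. Eliminates M4 stuck-at-0.
Test 3 (in0=1, in1=1, in2=1): fault-free M0=0, M1=0, M2=1, M3=0, M4=1 → 1; observed 0. Eliminates M1 stuck-at-1.
Only M3 stuck-at-1 is consistent with every test.

M3 stuck-at-1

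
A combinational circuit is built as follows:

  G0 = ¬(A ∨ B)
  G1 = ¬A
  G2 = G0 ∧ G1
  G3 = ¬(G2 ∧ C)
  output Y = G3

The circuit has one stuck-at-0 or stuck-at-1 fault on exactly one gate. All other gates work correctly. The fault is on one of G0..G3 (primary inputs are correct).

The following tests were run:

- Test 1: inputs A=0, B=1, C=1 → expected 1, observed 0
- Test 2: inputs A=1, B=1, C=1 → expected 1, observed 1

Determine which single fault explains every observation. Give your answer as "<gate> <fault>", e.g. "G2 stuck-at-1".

G0 stuck-at-1

Fault-free values for test 1 (A=0, B=1, C=1): G0=0, G1=1, G2=0, G3=1, giving Y=1. Observed 0.
Test 1: faults giving observed 0 are {G0 stuck-at-1, G2 stuck-at-1, G3 stuck-at-0}.
Test 2 (A=1, B=1, C=1): fault-free G0=0, G1=0, G2=0, G3=1 → 1; observed 1. Eliminates G2 stuck-at-1, G3 stuck-at-0.
Only G0 stuck-at-1 is consistent with every test.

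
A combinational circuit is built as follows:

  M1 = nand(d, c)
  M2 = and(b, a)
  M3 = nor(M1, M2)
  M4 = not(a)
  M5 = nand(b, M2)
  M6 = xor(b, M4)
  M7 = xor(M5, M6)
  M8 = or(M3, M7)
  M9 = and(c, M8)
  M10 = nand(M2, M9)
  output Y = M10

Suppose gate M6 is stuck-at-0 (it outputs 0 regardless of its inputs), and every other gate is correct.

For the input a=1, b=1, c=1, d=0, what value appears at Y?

Propagate with M6 forced: M1=1, M2=1, M3=0, M4=0, M5=0, M6=0 [stuck-at-0], M7=0, M8=0, M9=0, M10=1.
So Y = 1. (Without the fault it would be 0.)

1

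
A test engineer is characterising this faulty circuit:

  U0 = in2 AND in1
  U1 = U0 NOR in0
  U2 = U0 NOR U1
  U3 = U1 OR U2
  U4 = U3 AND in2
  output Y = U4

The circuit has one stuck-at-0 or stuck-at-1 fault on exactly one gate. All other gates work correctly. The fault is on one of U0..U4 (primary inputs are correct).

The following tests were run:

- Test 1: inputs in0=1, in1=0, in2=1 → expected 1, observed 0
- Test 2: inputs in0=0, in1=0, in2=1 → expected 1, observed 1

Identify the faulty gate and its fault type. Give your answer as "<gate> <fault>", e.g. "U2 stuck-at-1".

U2 stuck-at-0

Fault-free values for test 1 (in0=1, in1=0, in2=1): U0=0, U1=0, U2=1, U3=1, U4=1, giving Y=1. Observed 0.
Test 1: faults giving observed 0 are {U0 stuck-at-1, U2 stuck-at-0, U3 stuck-at-0, U4 stuck-at-0}.
Test 2 (in0=0, in1=0, in2=1): fault-free U0=0, U1=1, U2=0, U3=1, U4=1 → 1; observed 1. Eliminates U0 stuck-at-1, U3 stuck-at-0, U4 stuck-at-0.
Only U2 stuck-at-0 is consistent with every test.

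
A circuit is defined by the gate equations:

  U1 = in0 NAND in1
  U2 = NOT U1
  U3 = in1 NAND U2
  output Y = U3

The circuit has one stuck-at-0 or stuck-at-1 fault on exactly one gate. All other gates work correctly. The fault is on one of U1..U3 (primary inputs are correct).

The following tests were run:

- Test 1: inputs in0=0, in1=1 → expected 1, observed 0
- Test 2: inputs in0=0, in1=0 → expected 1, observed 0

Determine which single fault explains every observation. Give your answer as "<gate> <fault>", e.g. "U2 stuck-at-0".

U3 stuck-at-0

Fault-free values for test 1 (in0=0, in1=1): U1=1, U2=0, U3=1, giving Y=1. Observed 0.
Test 1: faults giving observed 0 are {U1 stuck-at-0, U2 stuck-at-1, U3 stuck-at-0}.
Test 2 (in0=0, in1=0): fault-free U1=1, U2=0, U3=1 → 1; observed 0. Eliminates U1 stuck-at-0, U2 stuck-at-1.
Only U3 stuck-at-0 is consistent with every test.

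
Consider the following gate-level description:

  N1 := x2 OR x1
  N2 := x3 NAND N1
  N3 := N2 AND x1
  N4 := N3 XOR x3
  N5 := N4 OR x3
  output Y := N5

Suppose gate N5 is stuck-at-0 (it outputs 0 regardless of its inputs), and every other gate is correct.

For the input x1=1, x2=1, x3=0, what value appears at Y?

Propagate with N5 forced: N1=1, N2=1, N3=1, N4=1, N5=0 [stuck-at-0].
So Y = 0. (Without the fault it would be 1.)

0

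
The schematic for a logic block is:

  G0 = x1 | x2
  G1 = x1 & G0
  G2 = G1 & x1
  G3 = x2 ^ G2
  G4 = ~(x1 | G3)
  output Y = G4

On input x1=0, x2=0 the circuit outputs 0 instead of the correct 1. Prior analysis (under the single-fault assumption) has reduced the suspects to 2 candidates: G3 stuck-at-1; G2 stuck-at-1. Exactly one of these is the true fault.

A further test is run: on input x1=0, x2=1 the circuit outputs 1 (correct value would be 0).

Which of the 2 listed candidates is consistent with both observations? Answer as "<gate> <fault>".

Evaluate each candidate on input x1=0, x2=1:
  G3 stuck-at-1: G0=1, G1=0, G2=0, G3=1 [stuck-at-1], G4=0 → 0 — eliminated
  G2 stuck-at-1: G0=1, G1=0, G2=1 [stuck-at-1], G3=0, G4=1 → 1 — matches
Only G2 stuck-at-1 reproduces the observed 1.

G2 stuck-at-1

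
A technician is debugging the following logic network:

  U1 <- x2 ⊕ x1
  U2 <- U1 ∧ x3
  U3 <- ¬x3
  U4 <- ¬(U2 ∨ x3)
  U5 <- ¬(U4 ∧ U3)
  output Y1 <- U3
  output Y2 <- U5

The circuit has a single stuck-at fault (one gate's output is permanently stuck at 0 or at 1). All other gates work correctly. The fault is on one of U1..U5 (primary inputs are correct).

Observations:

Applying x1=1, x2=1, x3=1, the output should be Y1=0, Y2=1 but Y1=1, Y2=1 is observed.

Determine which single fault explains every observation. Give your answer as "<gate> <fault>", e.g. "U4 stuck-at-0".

Fault-free values for test 1 (x1=1, x2=1, x3=1): U1=0, U2=0, U3=0, U4=0, U5=1, giving Y1=0, Y2=1. Observed Y1=1, Y2=1.
Test 1: faults giving observed Y1=1, Y2=1 are {U3 stuck-at-1}.
Only U3 stuck-at-1 is consistent with every test.

U3 stuck-at-1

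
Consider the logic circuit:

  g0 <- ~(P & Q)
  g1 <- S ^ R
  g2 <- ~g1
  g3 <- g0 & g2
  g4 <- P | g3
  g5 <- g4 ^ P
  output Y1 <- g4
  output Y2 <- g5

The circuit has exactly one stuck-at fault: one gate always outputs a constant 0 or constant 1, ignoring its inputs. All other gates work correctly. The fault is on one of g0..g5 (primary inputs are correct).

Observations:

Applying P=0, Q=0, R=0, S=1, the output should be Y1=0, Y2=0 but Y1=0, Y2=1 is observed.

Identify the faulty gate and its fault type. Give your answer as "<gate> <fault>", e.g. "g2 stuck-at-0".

Fault-free values for test 1 (P=0, Q=0, R=0, S=1): g0=1, g1=1, g2=0, g3=0, g4=0, g5=0, giving Y1=0, Y2=0. Observed Y1=0, Y2=1.
Test 1: faults giving observed Y1=0, Y2=1 are {g5 stuck-at-1}.
Only g5 stuck-at-1 is consistent with every test.

g5 stuck-at-1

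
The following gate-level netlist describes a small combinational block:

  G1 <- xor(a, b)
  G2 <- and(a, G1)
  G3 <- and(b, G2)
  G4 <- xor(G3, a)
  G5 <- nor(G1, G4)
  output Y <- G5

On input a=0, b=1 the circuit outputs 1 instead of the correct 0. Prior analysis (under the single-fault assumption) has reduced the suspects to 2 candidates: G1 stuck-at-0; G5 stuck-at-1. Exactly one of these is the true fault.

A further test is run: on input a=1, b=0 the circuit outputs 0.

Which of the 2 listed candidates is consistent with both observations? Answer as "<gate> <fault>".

G1 stuck-at-0

Evaluate each candidate on input a=1, b=0:
  G1 stuck-at-0: G1=0 [stuck-at-0], G2=0, G3=0, G4=1, G5=0 → 0 — matches
  G5 stuck-at-1: G1=1, G2=1, G3=0, G4=1, G5=1 [stuck-at-1] → 1 — eliminated
Only G1 stuck-at-0 reproduces the observed 0.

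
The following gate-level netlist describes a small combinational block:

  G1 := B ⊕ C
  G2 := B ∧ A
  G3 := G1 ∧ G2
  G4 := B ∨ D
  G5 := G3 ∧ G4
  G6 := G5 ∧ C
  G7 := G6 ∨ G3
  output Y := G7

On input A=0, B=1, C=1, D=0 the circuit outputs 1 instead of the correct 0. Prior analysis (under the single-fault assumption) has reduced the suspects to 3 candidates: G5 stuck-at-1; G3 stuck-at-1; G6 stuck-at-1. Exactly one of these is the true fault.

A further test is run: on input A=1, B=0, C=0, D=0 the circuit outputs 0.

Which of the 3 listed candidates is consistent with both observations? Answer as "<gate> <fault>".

Evaluate each candidate on input A=1, B=0, C=0, D=0:
  G5 stuck-at-1: G1=0, G2=0, G3=0, G4=0, G5=1 [stuck-at-1], G6=0, G7=0 → 0 — matches
  G3 stuck-at-1: G1=0, G2=0, G3=1 [stuck-at-1], G4=0, G5=0, G6=0, G7=1 → 1 — eliminated
  G6 stuck-at-1: G1=0, G2=0, G3=0, G4=0, G5=0, G6=1 [stuck-at-1], G7=1 → 1 — eliminated
Only G5 stuck-at-1 reproduces the observed 0.

G5 stuck-at-1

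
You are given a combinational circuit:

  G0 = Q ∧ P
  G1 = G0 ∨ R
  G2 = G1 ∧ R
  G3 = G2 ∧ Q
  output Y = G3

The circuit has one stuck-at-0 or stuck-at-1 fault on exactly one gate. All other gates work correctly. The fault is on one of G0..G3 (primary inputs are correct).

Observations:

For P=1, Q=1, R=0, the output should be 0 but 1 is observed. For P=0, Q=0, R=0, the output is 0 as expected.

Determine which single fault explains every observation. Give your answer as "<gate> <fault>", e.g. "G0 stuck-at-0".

G2 stuck-at-1

Fault-free values for test 1 (P=1, Q=1, R=0): G0=1, G1=1, G2=0, G3=0, giving Y=0. Observed 1.
Test 1: faults giving observed 1 are {G2 stuck-at-1, G3 stuck-at-1}.
Test 2 (P=0, Q=0, R=0): fault-free G0=0, G1=0, G2=0, G3=0 → 0; observed 0. Eliminates G3 stuck-at-1.
Only G2 stuck-at-1 is consistent with every test.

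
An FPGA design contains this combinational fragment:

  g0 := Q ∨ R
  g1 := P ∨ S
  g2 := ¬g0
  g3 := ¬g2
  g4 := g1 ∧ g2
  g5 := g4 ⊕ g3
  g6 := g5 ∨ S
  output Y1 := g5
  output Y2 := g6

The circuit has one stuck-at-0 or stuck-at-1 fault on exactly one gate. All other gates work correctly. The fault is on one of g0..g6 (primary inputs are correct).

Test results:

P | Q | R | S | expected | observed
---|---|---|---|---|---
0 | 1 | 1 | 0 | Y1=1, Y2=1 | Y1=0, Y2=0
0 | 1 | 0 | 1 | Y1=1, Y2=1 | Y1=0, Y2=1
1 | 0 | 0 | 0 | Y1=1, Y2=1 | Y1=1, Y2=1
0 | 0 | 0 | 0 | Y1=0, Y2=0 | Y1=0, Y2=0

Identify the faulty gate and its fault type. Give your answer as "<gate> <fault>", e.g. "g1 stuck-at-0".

g3 stuck-at-0

Fault-free values for test 1 (P=0, Q=1, R=1, S=0): g0=1, g1=0, g2=0, g3=1, g4=0, g5=1, g6=1, giving Y1=1, Y2=1. Observed Y1=0, Y2=0.
Test 1: faults giving observed Y1=0, Y2=0 are {g0 stuck-at-0, g2 stuck-at-1, g3 stuck-at-0, g4 stuck-at-1, g5 stuck-at-0}.
Test 2 (P=0, Q=1, R=0, S=1): fault-free g0=1, g1=1, g2=0, g3=1, g4=0, g5=1, g6=1 → Y1=1, Y2=1; observed Y1=0, Y2=1. Eliminates g0 stuck-at-0, g2 stuck-at-1.
Test 3 (P=1, Q=0, R=0, S=0): fault-free g0=0, g1=1, g2=1, g3=0, g4=1, g5=1, g6=1 → Y1=1, Y2=1; observed Y1=1, Y2=1. Eliminates g5 stuck-at-0.
Test 4 (P=0, Q=0, R=0, S=0): fault-free g0=0, g1=0, g2=1, g3=0, g4=0, g5=0, g6=0 → Y1=0, Y2=0; observed Y1=0, Y2=0. Eliminates g4 stuck-at-1.
Only g3 stuck-at-0 is consistent with every test.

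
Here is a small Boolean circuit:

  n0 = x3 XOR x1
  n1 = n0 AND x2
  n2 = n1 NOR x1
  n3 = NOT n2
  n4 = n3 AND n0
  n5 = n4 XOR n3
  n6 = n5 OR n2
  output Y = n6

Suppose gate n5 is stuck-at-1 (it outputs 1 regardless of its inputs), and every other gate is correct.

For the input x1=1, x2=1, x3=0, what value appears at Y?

Propagate with n5 forced: n0=1, n1=1, n2=0, n3=1, n4=1, n5=1 [stuck-at-1], n6=1.
So Y = 1. (Without the fault it would be 0.)

1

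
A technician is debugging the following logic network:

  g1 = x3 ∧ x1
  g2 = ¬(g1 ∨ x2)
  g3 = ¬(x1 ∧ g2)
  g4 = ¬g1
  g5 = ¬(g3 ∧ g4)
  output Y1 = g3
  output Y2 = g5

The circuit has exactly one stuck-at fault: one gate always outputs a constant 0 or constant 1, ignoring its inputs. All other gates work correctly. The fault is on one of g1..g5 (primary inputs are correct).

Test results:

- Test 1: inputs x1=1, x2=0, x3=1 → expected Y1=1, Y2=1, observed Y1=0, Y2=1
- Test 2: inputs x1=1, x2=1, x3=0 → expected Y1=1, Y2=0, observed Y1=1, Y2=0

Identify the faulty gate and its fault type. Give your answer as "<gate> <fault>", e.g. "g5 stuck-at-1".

Fault-free values for test 1 (x1=1, x2=0, x3=1): g1=1, g2=0, g3=1, g4=0, g5=1, giving Y1=1, Y2=1. Observed Y1=0, Y2=1.
Test 1: faults giving observed Y1=0, Y2=1 are {g1 stuck-at-0, g2 stuck-at-1, g3 stuck-at-0}.
Test 2 (x1=1, x2=1, x3=0): fault-free g1=0, g2=0, g3=1, g4=1, g5=0 → Y1=1, Y2=0; observed Y1=1, Y2=0. Eliminates g2 stuck-at-1, g3 stuck-at-0.
Only g1 stuck-at-0 is consistent with every test.

g1 stuck-at-0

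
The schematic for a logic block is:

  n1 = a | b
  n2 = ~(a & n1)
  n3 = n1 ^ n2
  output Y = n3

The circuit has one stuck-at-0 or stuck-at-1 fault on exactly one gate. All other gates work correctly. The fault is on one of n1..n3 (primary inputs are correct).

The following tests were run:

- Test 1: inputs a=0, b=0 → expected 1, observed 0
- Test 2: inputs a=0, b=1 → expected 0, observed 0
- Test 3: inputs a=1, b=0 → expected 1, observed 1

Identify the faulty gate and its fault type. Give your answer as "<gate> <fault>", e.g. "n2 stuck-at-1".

n1 stuck-at-1

Fault-free values for test 1 (a=0, b=0): n1=0, n2=1, n3=1, giving Y=1. Observed 0.
Test 1: faults giving observed 0 are {n1 stuck-at-1, n2 stuck-at-0, n3 stuck-at-0}.
Test 2 (a=0, b=1): fault-free n1=1, n2=1, n3=0 → 0; observed 0. Eliminates n2 stuck-at-0.
Test 3 (a=1, b=0): fault-free n1=1, n2=0, n3=1 → 1; observed 1. Eliminates n3 stuck-at-0.
Only n1 stuck-at-1 is consistent with every test.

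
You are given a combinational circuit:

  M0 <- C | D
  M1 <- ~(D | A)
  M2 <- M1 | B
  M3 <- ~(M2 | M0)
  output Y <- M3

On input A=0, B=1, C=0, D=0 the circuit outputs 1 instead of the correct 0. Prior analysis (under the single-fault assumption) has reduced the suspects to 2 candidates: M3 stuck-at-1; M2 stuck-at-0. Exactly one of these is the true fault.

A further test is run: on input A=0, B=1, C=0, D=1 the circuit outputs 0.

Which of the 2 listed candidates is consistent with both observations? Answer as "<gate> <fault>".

Evaluate each candidate on input A=0, B=1, C=0, D=1:
  M3 stuck-at-1: M0=1, M1=0, M2=1, M3=1 [stuck-at-1] → 1 — eliminated
  M2 stuck-at-0: M0=1, M1=0, M2=0 [stuck-at-0], M3=0 → 0 — matches
Only M2 stuck-at-0 reproduces the observed 0.

M2 stuck-at-0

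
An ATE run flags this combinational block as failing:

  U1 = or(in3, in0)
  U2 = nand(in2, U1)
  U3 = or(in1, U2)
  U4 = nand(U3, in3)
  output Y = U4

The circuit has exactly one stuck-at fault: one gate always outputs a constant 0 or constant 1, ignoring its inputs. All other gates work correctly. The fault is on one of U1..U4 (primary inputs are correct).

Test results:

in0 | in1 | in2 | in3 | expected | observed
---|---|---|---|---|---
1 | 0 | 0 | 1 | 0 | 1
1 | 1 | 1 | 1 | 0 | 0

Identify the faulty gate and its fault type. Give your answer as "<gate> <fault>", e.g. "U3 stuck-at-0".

U2 stuck-at-0

Fault-free values for test 1 (in0=1, in1=0, in2=0, in3=1): U1=1, U2=1, U3=1, U4=0, giving Y=0. Observed 1.
Test 1: faults giving observed 1 are {U2 stuck-at-0, U3 stuck-at-0, U4 stuck-at-1}.
Test 2 (in0=1, in1=1, in2=1, in3=1): fault-free U1=1, U2=0, U3=1, U4=0 → 0; observed 0. Eliminates U3 stuck-at-0, U4 stuck-at-1.
Only U2 stuck-at-0 is consistent with every test.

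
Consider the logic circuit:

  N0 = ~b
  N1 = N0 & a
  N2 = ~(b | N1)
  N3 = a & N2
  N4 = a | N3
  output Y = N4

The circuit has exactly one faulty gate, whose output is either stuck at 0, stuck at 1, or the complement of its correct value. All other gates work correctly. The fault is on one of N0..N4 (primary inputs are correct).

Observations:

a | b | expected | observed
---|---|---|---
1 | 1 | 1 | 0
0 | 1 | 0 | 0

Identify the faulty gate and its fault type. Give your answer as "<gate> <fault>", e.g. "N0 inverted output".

Fault-free values for test 1 (a=1, b=1): N0=0, N1=0, N2=0, N3=0, N4=1, giving Y=1. Observed 0.
Test 1: faults giving observed 0 are {N4 stuck-at-0, N4 inverted output}.
Test 2 (a=0, b=1): fault-free N0=0, N1=0, N2=0, N3=0, N4=0 → 0; observed 0. Eliminates N4 inverted output.
Only N4 stuck-at-0 is consistent with every test.

N4 stuck-at-0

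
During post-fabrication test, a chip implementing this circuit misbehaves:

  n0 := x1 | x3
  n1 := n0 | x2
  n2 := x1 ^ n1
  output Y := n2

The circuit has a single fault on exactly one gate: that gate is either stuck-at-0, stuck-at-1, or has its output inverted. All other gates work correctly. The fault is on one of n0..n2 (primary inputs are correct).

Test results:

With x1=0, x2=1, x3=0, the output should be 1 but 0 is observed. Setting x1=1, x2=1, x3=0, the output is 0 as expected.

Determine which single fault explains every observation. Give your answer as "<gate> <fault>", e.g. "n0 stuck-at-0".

Fault-free values for test 1 (x1=0, x2=1, x3=0): n0=0, n1=1, n2=1, giving Y=1. Observed 0.
Test 1: faults giving observed 0 are {n1 stuck-at-0, n1 inverted output, n2 stuck-at-0, n2 inverted output}.
Test 2 (x1=1, x2=1, x3=0): fault-free n0=1, n1=1, n2=0 → 0; observed 0. Eliminates n1 stuck-at-0, n1 inverted output, n2 inverted output.
Only n2 stuck-at-0 is consistent with every test.

n2 stuck-at-0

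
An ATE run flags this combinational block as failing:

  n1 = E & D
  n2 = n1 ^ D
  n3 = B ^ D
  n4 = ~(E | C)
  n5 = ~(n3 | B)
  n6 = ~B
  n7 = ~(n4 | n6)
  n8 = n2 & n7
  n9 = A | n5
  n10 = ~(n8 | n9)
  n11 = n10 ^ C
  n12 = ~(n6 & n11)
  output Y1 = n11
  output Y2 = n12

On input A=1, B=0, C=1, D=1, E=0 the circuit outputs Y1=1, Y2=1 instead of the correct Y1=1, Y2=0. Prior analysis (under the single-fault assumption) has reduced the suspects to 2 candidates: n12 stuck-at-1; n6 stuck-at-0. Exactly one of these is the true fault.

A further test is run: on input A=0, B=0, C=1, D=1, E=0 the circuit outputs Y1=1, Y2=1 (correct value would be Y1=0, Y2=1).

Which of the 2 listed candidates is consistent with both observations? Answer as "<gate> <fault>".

n6 stuck-at-0

Evaluate each candidate on input A=0, B=0, C=1, D=1, E=0:
  n12 stuck-at-1: n1=0, n2=1, n3=1, n4=0, n5=0, n6=1, n7=0, n8=0, n9=0, n10=1, n11=0, n12=1 [stuck-at-1] → Y1=0, Y2=1 — eliminated
  n6 stuck-at-0: n1=0, n2=1, n3=1, n4=0, n5=0, n6=0 [stuck-at-0], n7=1, n8=1, n9=0, n10=0, n11=1, n12=1 → Y1=1, Y2=1 — matches
Only n6 stuck-at-0 reproduces the observed Y1=1, Y2=1.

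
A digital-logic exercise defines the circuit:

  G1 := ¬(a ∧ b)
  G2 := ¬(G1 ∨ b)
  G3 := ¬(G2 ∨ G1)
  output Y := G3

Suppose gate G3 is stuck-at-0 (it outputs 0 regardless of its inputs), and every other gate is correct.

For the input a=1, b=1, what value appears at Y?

Propagate with G3 forced: G1=0, G2=0, G3=0 [stuck-at-0].
So Y = 0. (Without the fault it would be 1.)

0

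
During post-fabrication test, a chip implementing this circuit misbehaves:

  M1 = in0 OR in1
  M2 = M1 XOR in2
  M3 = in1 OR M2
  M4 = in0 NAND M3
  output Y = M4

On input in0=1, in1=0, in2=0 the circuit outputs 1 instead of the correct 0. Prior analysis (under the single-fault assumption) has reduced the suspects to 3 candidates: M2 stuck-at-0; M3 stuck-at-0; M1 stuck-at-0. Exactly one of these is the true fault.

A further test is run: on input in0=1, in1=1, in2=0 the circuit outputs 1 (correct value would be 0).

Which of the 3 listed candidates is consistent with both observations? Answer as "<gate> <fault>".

Evaluate each candidate on input in0=1, in1=1, in2=0:
  M2 stuck-at-0: M1=1, M2=0 [stuck-at-0], M3=1, M4=0 → 0 — eliminated
  M3 stuck-at-0: M1=1, M2=1, M3=0 [stuck-at-0], M4=1 → 1 — matches
  M1 stuck-at-0: M1=0 [stuck-at-0], M2=0, M3=1, M4=0 → 0 — eliminated
Only M3 stuck-at-0 reproduces the observed 1.

M3 stuck-at-0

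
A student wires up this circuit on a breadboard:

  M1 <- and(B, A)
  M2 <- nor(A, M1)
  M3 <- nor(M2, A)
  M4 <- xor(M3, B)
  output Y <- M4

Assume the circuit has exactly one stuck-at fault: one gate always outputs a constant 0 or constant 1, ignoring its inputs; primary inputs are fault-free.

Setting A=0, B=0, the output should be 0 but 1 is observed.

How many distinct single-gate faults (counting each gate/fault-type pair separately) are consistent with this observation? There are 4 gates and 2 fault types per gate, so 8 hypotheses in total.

Fault-free: M1=0, M2=1, M3=0, M4=0 → 0. Observed 1.
  M1 stuck-at-0: output 0 ✗
  M1 stuck-at-1: output 1 ✓
  M2 stuck-at-0: output 1 ✓
  M2 stuck-at-1: output 0 ✗
  M3 stuck-at-0: output 0 ✗
  M3 stuck-at-1: output 1 ✓
  M4 stuck-at-0: output 0 ✗
  M4 stuck-at-1: output 1 ✓
Consistent faults: {M1 stuck-at-1, M2 stuck-at-0, M3 stuck-at-1, M4 stuck-at-1} — 4 in all.

4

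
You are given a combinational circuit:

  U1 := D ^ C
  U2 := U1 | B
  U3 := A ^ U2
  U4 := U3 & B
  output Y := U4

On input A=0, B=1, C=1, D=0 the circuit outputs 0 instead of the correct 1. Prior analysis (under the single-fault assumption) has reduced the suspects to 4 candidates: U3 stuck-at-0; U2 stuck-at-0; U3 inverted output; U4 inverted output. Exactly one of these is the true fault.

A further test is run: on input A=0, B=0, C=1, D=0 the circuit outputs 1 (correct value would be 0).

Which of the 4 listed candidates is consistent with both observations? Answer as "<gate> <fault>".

U4 inverted output

Evaluate each candidate on input A=0, B=0, C=1, D=0:
  U3 stuck-at-0: U1=1, U2=1, U3=0 [stuck-at-0], U4=0 → 0 — eliminated
  U2 stuck-at-0: U1=1, U2=0 [stuck-at-0], U3=0, U4=0 → 0 — eliminated
  U3 inverted output: U1=1, U2=1, U3=0 [inverted output], U4=0 → 0 — eliminated
  U4 inverted output: U1=1, U2=1, U3=1, U4=1 [inverted output] → 1 — matches
Only U4 inverted output reproduces the observed 1.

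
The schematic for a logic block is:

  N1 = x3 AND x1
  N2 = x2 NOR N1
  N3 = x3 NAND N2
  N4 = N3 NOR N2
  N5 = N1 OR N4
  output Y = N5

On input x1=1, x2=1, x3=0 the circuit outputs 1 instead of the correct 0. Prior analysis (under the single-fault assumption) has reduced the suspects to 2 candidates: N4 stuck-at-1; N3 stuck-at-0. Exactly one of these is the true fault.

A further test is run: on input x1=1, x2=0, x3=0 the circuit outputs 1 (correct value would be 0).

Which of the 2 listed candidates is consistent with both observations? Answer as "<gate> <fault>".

N4 stuck-at-1

Evaluate each candidate on input x1=1, x2=0, x3=0:
  N4 stuck-at-1: N1=0, N2=1, N3=1, N4=1 [stuck-at-1], N5=1 → 1 — matches
  N3 stuck-at-0: N1=0, N2=1, N3=0 [stuck-at-0], N4=0, N5=0 → 0 — eliminated
Only N4 stuck-at-1 reproduces the observed 1.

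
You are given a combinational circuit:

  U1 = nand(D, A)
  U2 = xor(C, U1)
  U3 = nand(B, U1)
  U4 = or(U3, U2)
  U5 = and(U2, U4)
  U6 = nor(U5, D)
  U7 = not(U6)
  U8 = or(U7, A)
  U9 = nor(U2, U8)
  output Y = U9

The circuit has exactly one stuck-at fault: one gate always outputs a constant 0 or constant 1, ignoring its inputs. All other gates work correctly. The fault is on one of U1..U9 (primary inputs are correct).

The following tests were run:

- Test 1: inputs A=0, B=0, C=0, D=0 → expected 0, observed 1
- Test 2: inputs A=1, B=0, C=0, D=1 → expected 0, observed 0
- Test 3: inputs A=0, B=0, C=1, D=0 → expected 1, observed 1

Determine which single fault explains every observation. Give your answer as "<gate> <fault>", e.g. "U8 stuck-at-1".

Fault-free values for test 1 (A=0, B=0, C=0, D=0): U1=1, U2=1, U3=1, U4=1, U5=1, U6=0, U7=1, U8=1, U9=0, giving Y=0. Observed 1.
Test 1: faults giving observed 1 are {U1 stuck-at-0, U2 stuck-at-0, U9 stuck-at-1}.
Test 2 (A=1, B=0, C=0, D=1): fault-free U1=0, U2=0, U3=1, U4=1, U5=0, U6=0, U7=1, U8=1, U9=0 → 0; observed 0. Eliminates U9 stuck-at-1.
Test 3 (A=0, B=0, C=1, D=0): fault-free U1=1, U2=0, U3=1, U4=1, U5=0, U6=1, U7=0, U8=0, U9=1 → 1; observed 1. Eliminates U1 stuck-at-0.
Only U2 stuck-at-0 is consistent with every test.

U2 stuck-at-0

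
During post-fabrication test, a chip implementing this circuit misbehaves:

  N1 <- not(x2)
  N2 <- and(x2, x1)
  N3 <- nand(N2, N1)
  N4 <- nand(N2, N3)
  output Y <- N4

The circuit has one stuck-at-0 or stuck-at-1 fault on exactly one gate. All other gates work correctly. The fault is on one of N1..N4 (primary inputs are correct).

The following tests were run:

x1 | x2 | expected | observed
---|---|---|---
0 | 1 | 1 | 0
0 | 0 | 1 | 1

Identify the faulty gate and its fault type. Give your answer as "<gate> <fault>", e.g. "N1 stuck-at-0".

Fault-free values for test 1 (x1=0, x2=1): N1=0, N2=0, N3=1, N4=1, giving Y=1. Observed 0.
Test 1: faults giving observed 0 are {N2 stuck-at-1, N4 stuck-at-0}.
Test 2 (x1=0, x2=0): fault-free N1=1, N2=0, N3=1, N4=1 → 1; observed 1. Eliminates N4 stuck-at-0.
Only N2 stuck-at-1 is consistent with every test.

N2 stuck-at-1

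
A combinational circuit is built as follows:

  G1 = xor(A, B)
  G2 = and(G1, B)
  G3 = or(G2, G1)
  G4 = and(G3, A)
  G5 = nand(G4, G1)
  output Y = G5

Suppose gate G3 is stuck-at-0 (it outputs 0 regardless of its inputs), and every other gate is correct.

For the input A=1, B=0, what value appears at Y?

Propagate with G3 forced: G1=1, G2=0, G3=0 [stuck-at-0], G4=0, G5=1.
So Y = 1. (Without the fault it would be 0.)

1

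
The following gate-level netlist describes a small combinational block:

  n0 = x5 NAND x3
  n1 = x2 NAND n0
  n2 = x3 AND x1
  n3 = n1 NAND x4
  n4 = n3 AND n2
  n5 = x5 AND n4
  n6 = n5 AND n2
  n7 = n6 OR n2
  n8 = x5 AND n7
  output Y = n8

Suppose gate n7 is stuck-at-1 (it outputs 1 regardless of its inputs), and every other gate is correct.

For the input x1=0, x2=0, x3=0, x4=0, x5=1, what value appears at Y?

Propagate with n7 forced: n0=1, n1=1, n2=0, n3=1, n4=0, n5=0, n6=0, n7=1 [stuck-at-1], n8=1.
So Y = 1. (Without the fault it would be 0.)

1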